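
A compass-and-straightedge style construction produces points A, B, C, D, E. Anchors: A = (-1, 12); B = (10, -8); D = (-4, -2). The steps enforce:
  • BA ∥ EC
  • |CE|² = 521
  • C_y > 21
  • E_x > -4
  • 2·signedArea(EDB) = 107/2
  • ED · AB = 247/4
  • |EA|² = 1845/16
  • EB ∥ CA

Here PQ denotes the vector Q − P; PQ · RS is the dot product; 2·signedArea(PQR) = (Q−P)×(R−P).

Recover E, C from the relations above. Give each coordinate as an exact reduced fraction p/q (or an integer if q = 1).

1. E_x = -13/4  [2·signedArea(EDB) = 107/2 ∩ ED · AB = 247/4]
2. E_y = 3/2  [2·signedArea(EDB) = 107/2 ∩ ED · AB = 247/4]
   → E = (-13/4, 3/2)
3. C_x = -57/4  [EB ∥ CA ∩ BA ∥ EC]
4. C_y = 43/2  [EB ∥ CA ∩ BA ∥ EC]
   → C = (-57/4, 43/2)

C = (-57/4, 43/2)
E = (-13/4, 3/2)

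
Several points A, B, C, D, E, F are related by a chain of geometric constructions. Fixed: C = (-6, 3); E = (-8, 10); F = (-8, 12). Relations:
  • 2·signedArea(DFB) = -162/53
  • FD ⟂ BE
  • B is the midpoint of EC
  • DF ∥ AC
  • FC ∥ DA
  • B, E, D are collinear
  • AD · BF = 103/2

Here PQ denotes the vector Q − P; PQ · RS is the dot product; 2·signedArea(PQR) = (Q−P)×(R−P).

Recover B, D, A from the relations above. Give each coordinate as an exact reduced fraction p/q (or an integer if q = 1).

1. B_x = -7  [B is the midpoint of EC]
2. B_y = 13/2  [B is the midpoint of EC]
   → B = (-7, 13/2)
3. D_x = -452/53  [B, E, D are collinear ∩ FD ⟂ BE]
4. D_y = 628/53  [B, E, D are collinear ∩ FD ⟂ BE]
   → D = (-452/53, 628/53)
5. A_x = -346/53  [DF ∥ AC ∩ FC ∥ DA]
6. A_y = 151/53  [DF ∥ AC ∩ FC ∥ DA]
   → A = (-346/53, 151/53)

A = (-346/53, 151/53)
B = (-7, 13/2)
D = (-452/53, 628/53)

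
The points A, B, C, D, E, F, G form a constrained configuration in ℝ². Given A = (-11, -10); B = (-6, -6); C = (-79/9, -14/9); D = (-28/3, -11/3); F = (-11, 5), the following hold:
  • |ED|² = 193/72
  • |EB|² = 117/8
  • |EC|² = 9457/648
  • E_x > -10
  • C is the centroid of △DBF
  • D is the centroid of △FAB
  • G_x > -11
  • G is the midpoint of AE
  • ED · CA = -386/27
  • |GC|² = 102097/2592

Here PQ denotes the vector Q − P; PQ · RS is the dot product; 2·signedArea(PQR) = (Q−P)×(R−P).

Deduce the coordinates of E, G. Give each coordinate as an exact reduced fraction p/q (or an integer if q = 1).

1. E_x = -39/4  [line 20/9·x + 76/9·y + 66 = 0 ∩ |ED|² = 193/72]
2. E_y = -21/4  [line 20/9·x + 76/9·y + 66 = 0 ∩ |ED|² = 193/72]
   → E = (-39/4, -21/4)
3. G_x = -83/8  [G is the midpoint of AE]
4. G_y = -61/8  [G is the midpoint of AE]
   → G = (-83/8, -61/8)

E = (-39/4, -21/4)
G = (-83/8, -61/8)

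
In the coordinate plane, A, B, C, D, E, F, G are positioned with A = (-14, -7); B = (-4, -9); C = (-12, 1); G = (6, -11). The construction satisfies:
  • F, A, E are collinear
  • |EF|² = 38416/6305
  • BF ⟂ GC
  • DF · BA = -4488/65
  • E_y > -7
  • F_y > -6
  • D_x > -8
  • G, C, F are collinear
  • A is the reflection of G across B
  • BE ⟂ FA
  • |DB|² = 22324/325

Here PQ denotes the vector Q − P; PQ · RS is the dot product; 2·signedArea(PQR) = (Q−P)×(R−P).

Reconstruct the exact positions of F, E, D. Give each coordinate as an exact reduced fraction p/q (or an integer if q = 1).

1. F_x = -24/13  [G, C, F are collinear ∩ BF ⟂ GC]
2. F_y = -75/13  [G, C, F are collinear ∩ BF ⟂ GC]
   → F = (-24/13, -75/13)
3. E_x = -27124/6305  [F, A, E are collinear ∩ BE ⟂ FA]
4. E_y = -37943/6305  [F, A, E are collinear ∩ BE ⟂ FA]
   → E = (-27124/6305, -37943/6305)
5. D_x = -516/65  [line 10·x + -2·y + 4938/65 = 0 ∩ |DB|² = 22324/325]
6. D_y = -111/65  [line 10·x + -2·y + 4938/65 = 0 ∩ |DB|² = 22324/325]
   → D = (-516/65, -111/65)

D = (-516/65, -111/65)
E = (-27124/6305, -37943/6305)
F = (-24/13, -75/13)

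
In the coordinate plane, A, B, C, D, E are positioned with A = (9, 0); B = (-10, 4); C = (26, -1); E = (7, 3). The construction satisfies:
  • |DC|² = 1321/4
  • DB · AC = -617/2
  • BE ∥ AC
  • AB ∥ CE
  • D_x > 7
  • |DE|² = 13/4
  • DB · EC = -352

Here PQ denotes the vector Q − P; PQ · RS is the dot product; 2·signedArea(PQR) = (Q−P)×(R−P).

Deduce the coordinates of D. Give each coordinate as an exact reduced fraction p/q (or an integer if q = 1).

D = (8, 3/2)

1. D_x = 8  [DB · AC = -617/2 ∩ DB · EC = -352]
2. D_y = 3/2  [DB · AC = -617/2 ∩ DB · EC = -352]
   → D = (8, 3/2)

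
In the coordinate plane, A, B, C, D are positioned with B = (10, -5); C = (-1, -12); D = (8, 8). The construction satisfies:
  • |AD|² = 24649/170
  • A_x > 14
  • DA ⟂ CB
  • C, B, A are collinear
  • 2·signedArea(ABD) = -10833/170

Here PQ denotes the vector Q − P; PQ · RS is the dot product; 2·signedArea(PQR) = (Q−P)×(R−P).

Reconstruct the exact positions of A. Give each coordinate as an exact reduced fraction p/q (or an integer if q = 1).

1. A_x = 2459/170  [C, B, A are collinear ∩ DA ⟂ CB]
2. A_y = -367/170  [C, B, A are collinear ∩ DA ⟂ CB]
   → A = (2459/170, -367/170)

A = (2459/170, -367/170)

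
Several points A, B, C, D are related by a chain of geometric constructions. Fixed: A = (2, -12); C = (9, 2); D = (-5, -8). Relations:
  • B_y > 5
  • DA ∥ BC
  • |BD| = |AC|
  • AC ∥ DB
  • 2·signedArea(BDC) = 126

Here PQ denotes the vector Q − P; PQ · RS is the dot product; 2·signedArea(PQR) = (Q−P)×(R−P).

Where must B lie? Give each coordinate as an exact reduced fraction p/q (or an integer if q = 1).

B = (2, 6)

1. B_x = 2  [DA ∥ BC ∩ AC ∥ DB]
2. B_y = 6  [DA ∥ BC ∩ AC ∥ DB]
   → B = (2, 6)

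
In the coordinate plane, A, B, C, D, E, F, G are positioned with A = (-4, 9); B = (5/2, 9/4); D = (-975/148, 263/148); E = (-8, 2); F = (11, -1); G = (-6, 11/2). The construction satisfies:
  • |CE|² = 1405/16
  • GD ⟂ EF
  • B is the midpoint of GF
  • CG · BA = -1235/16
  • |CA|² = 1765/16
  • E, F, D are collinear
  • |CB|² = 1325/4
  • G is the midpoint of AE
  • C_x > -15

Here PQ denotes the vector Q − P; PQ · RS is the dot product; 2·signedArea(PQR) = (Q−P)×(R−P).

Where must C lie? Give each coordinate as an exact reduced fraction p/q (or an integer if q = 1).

C = (-29/2, 35/4)

1. C_x = -29/2  [line 13/2·x + -27/4·y + 2453/16 = 0 ∩ |CE|² = 1405/16]
2. C_y = 35/4  [line 13/2·x + -27/4·y + 2453/16 = 0 ∩ |CE|² = 1405/16]
   → C = (-29/2, 35/4)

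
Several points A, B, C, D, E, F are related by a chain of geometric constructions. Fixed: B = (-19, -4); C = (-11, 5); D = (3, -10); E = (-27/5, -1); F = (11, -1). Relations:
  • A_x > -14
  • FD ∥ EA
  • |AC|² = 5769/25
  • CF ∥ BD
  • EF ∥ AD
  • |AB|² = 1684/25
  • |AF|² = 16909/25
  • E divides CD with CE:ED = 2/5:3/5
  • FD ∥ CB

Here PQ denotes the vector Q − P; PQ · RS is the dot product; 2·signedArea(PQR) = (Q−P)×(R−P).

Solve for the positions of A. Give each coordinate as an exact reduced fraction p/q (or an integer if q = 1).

1. A_x = -67/5  [EF ∥ AD ∩ FD ∥ EA]
2. A_y = -10  [EF ∥ AD ∩ FD ∥ EA]
   → A = (-67/5, -10)

A = (-67/5, -10)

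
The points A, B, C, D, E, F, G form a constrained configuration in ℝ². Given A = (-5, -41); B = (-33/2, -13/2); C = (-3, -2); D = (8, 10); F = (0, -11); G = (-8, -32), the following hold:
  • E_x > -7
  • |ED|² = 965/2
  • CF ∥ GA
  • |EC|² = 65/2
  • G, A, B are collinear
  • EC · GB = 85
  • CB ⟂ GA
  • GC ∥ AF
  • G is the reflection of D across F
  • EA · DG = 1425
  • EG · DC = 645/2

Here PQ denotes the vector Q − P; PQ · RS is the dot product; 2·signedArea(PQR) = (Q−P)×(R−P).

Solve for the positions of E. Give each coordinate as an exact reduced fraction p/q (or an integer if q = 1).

E = (-13/2, -13/2)

1. E_x = -13/2  [EA · DG = 1425 ∩ EC · GB = 85]
2. E_y = -13/2  [EA · DG = 1425 ∩ EC · GB = 85]
   → E = (-13/2, -13/2)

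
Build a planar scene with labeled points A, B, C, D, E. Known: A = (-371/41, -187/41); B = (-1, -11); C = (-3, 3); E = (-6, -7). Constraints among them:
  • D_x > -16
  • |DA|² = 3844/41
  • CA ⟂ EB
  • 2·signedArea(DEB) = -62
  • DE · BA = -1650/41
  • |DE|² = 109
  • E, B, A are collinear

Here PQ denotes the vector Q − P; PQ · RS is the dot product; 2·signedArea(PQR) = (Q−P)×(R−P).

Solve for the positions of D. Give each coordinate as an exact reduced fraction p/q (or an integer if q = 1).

1. D_x = -619/41  [DE · BA = -1650/41 ∩ 2·signedArea(DEB) = -62]
2. D_y = -497/41  [DE · BA = -1650/41 ∩ 2·signedArea(DEB) = -62]
   → D = (-619/41, -497/41)

D = (-619/41, -497/41)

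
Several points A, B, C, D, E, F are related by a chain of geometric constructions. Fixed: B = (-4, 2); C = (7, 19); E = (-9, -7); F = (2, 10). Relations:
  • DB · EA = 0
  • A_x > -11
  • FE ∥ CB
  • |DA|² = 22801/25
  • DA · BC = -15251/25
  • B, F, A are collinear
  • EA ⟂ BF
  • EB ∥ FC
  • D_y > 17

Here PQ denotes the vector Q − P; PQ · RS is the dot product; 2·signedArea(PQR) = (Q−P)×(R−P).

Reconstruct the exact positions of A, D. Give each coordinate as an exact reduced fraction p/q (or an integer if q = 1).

1. A_x = -253/25  [B, F, A are collinear ∩ EA ⟂ BF]
2. A_y = -154/25  [B, F, A are collinear ∩ EA ⟂ BF]
   → A = (-253/25, -154/25)
3. D_x = 8  [DB · EA = 0 ∩ DA · BC = -15251/25]
4. D_y = 18  [DB · EA = 0 ∩ DA · BC = -15251/25]
   → D = (8, 18)

A = (-253/25, -154/25)
D = (8, 18)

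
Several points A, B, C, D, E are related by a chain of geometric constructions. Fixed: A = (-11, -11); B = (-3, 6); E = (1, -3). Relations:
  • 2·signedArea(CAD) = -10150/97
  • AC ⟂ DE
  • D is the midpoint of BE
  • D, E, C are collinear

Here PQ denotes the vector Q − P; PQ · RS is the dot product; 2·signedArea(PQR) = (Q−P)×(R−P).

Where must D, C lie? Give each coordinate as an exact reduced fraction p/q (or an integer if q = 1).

C = (193/97, -507/97)
D = (-1, 3/2)

1. D_x = -1  [D is the midpoint of BE]
2. D_y = 3/2  [D is the midpoint of BE]
   → D = (-1, 3/2)
3. C_x = 193/97  [D, E, C are collinear ∩ AC ⟂ DE]
4. C_y = -507/97  [D, E, C are collinear ∩ AC ⟂ DE]
   → C = (193/97, -507/97)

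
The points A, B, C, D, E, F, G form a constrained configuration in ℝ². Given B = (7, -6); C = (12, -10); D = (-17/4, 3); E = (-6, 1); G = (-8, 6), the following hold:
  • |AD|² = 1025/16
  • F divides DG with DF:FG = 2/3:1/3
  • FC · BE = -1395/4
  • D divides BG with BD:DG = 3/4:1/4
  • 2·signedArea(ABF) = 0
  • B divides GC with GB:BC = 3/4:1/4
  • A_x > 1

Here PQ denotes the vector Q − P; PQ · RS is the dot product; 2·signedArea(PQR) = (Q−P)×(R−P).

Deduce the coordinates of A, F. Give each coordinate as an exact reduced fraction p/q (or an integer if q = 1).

A = (2, -2)
F = (-27/4, 5)

1. F_x = -27/4  [F divides DG with DF:FG = 2/3:1/3]
2. F_y = 5  [F divides DG with DF:FG = 2/3:1/3]
   → F = (-27/4, 5)
3. A_x = 2  [line -11·x + -55/4·y + -11/2 = 0 ∩ |AD|² = 1025/16]
4. A_y = -2  [line -11·x + -55/4·y + -11/2 = 0 ∩ |AD|² = 1025/16]
   → A = (2, -2)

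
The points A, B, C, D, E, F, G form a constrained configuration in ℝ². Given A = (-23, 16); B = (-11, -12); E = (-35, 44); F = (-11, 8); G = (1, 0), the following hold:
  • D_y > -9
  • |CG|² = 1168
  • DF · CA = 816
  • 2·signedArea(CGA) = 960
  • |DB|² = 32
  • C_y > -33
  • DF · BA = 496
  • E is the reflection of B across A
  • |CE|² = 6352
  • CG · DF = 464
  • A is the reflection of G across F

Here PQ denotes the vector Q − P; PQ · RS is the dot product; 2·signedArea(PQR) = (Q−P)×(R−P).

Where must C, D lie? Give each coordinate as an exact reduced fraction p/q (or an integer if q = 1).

C = (-11, -32)
D = (-7, -8)

1. D_x = -7  [line 12·x + -28·y + -140 = 0 ∩ |DB|² = 32]
2. D_y = -8  [line 12·x + -28·y + -140 = 0 ∩ |DB|² = 32]
   → D = (-7, -8)
3. C_x = -11  [2·signedArea(CGA) = 960 ∩ DF · CA = 816]
4. C_y = -32  [2·signedArea(CGA) = 960 ∩ DF · CA = 816]
   → C = (-11, -32)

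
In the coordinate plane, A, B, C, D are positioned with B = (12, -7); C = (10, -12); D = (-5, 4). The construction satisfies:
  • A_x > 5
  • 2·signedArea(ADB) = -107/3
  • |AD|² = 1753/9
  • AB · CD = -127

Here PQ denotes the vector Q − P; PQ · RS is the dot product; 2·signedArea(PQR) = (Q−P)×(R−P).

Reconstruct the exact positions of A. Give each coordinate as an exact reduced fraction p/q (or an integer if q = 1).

A = (17/3, -5)

1. A_x = 17/3  [AB · CD = -127 ∩ 2·signedArea(ADB) = -107/3]
2. A_y = -5  [AB · CD = -127 ∩ 2·signedArea(ADB) = -107/3]
   → A = (17/3, -5)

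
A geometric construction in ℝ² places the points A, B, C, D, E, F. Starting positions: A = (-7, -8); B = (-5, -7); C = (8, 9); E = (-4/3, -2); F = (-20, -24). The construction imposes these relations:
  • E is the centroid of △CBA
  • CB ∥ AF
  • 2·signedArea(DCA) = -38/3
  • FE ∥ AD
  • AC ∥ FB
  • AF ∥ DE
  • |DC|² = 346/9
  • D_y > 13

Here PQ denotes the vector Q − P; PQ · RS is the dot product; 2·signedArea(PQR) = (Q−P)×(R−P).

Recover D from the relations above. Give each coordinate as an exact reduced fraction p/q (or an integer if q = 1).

D = (35/3, 14)

1. D_x = 35/3  [AF ∥ DE ∩ FE ∥ AD]
2. D_y = 14  [AF ∥ DE ∩ FE ∥ AD]
   → D = (35/3, 14)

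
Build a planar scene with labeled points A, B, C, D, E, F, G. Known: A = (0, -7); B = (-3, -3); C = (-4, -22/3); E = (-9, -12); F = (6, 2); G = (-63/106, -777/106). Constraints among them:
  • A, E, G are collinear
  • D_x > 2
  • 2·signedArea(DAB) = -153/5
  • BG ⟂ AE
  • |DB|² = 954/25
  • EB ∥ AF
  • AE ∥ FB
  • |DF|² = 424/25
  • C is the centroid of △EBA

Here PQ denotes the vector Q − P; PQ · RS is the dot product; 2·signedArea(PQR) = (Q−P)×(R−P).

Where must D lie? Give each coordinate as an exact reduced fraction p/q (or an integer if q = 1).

1. D_x = 12/5  [line -4·x + -3·y + 48/5 = 0 ∩ |DB|² = 954/25]
2. D_y = 0  [line -4·x + -3·y + 48/5 = 0 ∩ |DB|² = 954/25]
   → D = (12/5, 0)

D = (12/5, 0)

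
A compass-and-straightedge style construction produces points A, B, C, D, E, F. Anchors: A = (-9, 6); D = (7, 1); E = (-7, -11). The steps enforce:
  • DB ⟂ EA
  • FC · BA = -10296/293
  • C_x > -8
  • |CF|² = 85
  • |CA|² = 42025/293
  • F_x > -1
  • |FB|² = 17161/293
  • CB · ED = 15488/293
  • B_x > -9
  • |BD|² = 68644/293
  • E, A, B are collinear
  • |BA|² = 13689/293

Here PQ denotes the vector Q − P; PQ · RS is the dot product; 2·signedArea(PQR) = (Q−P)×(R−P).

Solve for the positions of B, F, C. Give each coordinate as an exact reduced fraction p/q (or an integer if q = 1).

B = (-2403/293, -231/293)
C = (-2227/293, -1727/293)
F = (-176/293, 31/293)

1. B_x = -2403/293  [E, A, B are collinear ∩ DB ⟂ EA]
2. B_y = -231/293  [E, A, B are collinear ∩ DB ⟂ EA]
   → B = (-2403/293, -231/293)
3. C_x = -2227/293  [line -14·x + -12·y + -51902/293 = 0 ∩ |CA|² = 42025/293]
4. C_y = -1727/293  [line -14·x + -12·y + -51902/293 = 0 ∩ |CA|² = 42025/293]
   → C = (-2227/293, -1727/293)
5. F_x = -176/293  [line 234/293·x + -1989/293·y + 351/293 = 0 ∩ |FB|² = 17161/293]
6. F_y = 31/293  [line 234/293·x + -1989/293·y + 351/293 = 0 ∩ |FB|² = 17161/293]
   → F = (-176/293, 31/293)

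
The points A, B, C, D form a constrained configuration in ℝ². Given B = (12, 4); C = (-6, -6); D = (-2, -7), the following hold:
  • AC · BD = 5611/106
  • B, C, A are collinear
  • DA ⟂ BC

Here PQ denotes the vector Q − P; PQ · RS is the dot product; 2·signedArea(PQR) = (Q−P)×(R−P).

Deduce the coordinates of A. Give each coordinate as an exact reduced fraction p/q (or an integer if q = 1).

1. A_x = -357/106  [B, C, A are collinear ∩ DA ⟂ BC]
2. A_y = -481/106  [B, C, A are collinear ∩ DA ⟂ BC]
   → A = (-357/106, -481/106)

A = (-357/106, -481/106)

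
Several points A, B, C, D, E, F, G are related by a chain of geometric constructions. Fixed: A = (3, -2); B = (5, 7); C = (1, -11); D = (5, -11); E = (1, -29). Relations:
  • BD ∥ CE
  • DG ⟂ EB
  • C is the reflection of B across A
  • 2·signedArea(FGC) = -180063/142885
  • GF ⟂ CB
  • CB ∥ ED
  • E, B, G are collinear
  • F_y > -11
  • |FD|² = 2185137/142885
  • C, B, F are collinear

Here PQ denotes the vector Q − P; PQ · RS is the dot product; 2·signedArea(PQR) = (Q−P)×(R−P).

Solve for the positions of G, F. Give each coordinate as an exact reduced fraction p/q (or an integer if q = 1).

1. G_x = 124/41  [E, B, G are collinear ∩ DG ⟂ EB]
2. G_y = -442/41  [E, B, G are collinear ∩ DG ⟂ EB]
   → G = (124/41, -442/41)
3. F_x = 3979/3485  [C, B, F are collinear ∩ GF ⟂ CB]
4. F_y = -36112/3485  [C, B, F are collinear ∩ GF ⟂ CB]
   → F = (3979/3485, -36112/3485)

F = (3979/3485, -36112/3485)
G = (124/41, -442/41)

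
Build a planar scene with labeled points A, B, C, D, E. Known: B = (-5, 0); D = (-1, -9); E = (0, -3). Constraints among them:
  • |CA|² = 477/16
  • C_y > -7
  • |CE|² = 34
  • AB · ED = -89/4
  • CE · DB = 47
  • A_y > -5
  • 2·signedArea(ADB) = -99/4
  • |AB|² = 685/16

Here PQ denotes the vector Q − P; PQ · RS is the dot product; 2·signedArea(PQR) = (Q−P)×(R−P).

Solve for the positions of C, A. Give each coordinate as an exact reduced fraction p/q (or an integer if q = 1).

1. C_x = 5  [line 4·x + -9·y + -74 = 0 ∩ |CE|² = 34]
2. C_y = -6  [line 4·x + -9·y + -74 = 0 ∩ |CE|² = 34]
   → C = (5, -6)
3. A_x = -1/4  [AB · ED = -89/4 ∩ 2·signedArea(ADB) = -99/4]
4. A_y = -9/2  [AB · ED = -89/4 ∩ 2·signedArea(ADB) = -99/4]
   → A = (-1/4, -9/2)

A = (-1/4, -9/2)
C = (5, -6)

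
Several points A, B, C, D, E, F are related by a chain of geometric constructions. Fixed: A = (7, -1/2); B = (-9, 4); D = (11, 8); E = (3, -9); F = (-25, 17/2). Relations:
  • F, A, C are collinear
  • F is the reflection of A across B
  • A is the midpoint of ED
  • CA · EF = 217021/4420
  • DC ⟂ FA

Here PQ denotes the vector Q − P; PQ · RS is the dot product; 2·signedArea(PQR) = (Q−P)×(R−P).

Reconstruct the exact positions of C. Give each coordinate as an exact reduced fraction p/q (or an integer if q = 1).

1. C_x = 9383/1105  [F, A, C are collinear ∩ DC ⟂ FA]
2. C_y = -1016/1105  [F, A, C are collinear ∩ DC ⟂ FA]
   → C = (9383/1105, -1016/1105)

C = (9383/1105, -1016/1105)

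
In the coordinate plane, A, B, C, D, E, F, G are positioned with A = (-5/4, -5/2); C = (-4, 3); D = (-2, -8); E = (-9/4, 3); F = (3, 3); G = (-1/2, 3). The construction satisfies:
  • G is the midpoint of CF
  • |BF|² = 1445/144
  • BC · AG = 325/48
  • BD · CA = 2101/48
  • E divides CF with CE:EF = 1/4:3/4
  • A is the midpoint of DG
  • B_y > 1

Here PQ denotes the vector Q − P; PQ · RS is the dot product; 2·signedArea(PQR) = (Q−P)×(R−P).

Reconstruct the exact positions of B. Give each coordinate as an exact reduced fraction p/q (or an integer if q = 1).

1. B_x = 5/12  [BD · CA = 2101/48 ∩ BC · AG = 325/48]
2. B_y = 7/6  [BD · CA = 2101/48 ∩ BC · AG = 325/48]
   → B = (5/12, 7/6)

B = (5/12, 7/6)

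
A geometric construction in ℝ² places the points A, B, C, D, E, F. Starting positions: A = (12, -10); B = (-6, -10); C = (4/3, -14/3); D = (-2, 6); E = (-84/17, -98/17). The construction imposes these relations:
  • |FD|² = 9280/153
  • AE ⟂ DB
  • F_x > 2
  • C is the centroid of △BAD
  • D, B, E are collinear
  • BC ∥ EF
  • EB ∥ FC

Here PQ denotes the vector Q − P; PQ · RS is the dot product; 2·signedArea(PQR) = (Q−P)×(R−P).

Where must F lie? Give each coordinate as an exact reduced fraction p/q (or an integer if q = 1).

F = (122/51, -22/51)

1. F_x = 122/51  [EB ∥ FC ∩ BC ∥ EF]
2. F_y = -22/51  [EB ∥ FC ∩ BC ∥ EF]
   → F = (122/51, -22/51)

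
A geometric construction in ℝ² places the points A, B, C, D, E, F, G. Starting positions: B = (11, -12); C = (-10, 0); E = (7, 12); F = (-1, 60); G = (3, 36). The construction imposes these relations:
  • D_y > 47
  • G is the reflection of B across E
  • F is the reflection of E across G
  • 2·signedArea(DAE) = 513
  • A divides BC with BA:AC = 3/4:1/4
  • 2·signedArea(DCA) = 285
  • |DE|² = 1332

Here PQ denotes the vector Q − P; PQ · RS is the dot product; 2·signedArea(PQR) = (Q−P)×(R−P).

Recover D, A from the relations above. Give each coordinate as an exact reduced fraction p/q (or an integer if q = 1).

1. A_x = -19/4  [A divides BC with BA:AC = 3/4:1/4]
2. A_y = -3  [A divides BC with BA:AC = 3/4:1/4]
   → A = (-19/4, -3)
3. D_x = 1  [2·signedArea(DAE) = 513 ∩ 2·signedArea(DCA) = 285]
4. D_y = 48  [2·signedArea(DAE) = 513 ∩ 2·signedArea(DCA) = 285]
   → D = (1, 48)

A = (-19/4, -3)
D = (1, 48)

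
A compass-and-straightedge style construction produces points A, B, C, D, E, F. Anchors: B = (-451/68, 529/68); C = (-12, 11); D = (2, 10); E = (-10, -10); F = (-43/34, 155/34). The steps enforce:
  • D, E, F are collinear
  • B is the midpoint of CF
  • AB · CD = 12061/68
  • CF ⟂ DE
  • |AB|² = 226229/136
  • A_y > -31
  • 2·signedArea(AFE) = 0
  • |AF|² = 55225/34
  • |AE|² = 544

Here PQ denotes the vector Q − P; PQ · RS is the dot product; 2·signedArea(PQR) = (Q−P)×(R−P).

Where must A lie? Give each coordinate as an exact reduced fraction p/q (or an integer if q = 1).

A = (-22, -30)

1. A_x = -22  [2·signedArea(AFE) = 0 ∩ AB · CD = 12061/68]
2. A_y = -30  [2·signedArea(AFE) = 0 ∩ AB · CD = 12061/68]
   → A = (-22, -30)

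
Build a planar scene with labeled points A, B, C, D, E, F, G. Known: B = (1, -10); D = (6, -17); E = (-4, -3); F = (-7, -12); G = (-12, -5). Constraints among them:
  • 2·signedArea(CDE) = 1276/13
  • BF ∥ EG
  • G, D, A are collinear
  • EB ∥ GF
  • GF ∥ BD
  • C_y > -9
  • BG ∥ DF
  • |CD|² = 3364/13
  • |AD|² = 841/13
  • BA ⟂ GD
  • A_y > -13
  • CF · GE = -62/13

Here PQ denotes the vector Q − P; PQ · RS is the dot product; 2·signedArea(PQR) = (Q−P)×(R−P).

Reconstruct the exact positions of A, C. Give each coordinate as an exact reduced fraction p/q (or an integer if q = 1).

1. A_x = -9/13  [G, D, A are collinear ∩ BA ⟂ GD]
2. A_y = -163/13  [G, D, A are collinear ∩ BA ⟂ GD]
   → A = (-9/13, -163/13)
3. C_x = -96/13  [2·signedArea(CDE) = 1276/13 ∩ CF · GE = -62/13]
4. C_y = -105/13  [2·signedArea(CDE) = 1276/13 ∩ CF · GE = -62/13]
   → C = (-96/13, -105/13)

A = (-9/13, -163/13)
C = (-96/13, -105/13)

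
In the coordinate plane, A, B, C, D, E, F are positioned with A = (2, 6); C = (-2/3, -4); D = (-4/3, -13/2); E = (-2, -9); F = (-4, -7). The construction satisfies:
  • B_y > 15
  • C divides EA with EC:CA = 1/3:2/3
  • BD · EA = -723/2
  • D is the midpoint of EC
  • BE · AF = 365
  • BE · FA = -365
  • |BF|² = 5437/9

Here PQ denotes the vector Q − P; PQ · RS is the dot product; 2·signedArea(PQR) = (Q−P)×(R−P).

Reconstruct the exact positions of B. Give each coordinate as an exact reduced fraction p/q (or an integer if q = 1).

B = (14/3, 16)

1. B_x = 14/3  [BE · AF = 365 ∩ BD · EA = -723/2]
2. B_y = 16  [BE · AF = 365 ∩ BD · EA = -723/2]
   → B = (14/3, 16)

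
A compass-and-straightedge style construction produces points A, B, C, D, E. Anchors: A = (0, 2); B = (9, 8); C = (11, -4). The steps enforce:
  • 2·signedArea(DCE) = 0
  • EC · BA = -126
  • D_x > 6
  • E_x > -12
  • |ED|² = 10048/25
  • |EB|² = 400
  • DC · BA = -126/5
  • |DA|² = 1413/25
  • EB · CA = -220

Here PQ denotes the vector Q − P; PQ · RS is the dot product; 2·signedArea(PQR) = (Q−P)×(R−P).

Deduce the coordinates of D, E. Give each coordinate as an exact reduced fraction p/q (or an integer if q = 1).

1. D_x = 33/5  [line 9·x + 6·y + -249/5 = 0 ∩ |DA|² = 1413/25]
2. D_y = -8/5  [line 9·x + 6·y + -249/5 = 0 ∩ |DA|² = 1413/25]
   → D = (33/5, -8/5)
3. E_x = -11  [2·signedArea(DCE) = 0 ∩ EC · BA = -126]
4. E_y = 8  [2·signedArea(DCE) = 0 ∩ EC · BA = -126]
   → E = (-11, 8)

D = (33/5, -8/5)
E = (-11, 8)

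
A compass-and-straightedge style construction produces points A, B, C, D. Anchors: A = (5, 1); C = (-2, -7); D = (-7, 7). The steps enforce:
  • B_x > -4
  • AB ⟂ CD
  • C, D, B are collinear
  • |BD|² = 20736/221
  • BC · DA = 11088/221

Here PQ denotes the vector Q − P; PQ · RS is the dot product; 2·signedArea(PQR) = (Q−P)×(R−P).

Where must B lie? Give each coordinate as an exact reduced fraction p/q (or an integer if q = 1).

1. B_x = -827/221  [C, D, B are collinear ∩ AB ⟂ CD]
2. B_y = -469/221  [C, D, B are collinear ∩ AB ⟂ CD]
   → B = (-827/221, -469/221)

B = (-827/221, -469/221)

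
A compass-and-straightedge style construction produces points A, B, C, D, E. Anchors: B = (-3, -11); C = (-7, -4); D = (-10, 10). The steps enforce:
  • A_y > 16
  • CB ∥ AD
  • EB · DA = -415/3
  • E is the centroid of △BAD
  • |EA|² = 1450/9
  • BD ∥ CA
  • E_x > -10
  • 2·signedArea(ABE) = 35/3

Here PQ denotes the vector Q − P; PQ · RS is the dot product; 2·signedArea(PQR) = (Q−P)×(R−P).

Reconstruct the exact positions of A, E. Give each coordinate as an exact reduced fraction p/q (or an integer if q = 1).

A = (-14, 17)
E = (-9, 16/3)

1. A_x = -14  [CB ∥ AD ∩ BD ∥ CA]
2. A_y = 17  [CB ∥ AD ∩ BD ∥ CA]
   → A = (-14, 17)
3. E_x = -9  [E is the centroid of △BAD]
4. E_y = 16/3  [E is the centroid of △BAD]
   → E = (-9, 16/3)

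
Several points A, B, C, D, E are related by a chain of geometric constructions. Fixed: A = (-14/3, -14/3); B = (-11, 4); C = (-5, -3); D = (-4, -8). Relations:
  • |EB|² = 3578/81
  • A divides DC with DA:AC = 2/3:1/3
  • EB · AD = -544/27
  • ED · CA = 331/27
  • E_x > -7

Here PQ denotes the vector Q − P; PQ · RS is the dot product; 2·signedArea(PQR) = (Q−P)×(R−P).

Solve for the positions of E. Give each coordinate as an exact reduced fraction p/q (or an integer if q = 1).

E = (-62/9, -11/9)

1. E_x = -62/9  [line -2/3·x + 10/3·y + -14/27 = 0 ∩ |EB|² = 3578/81]
2. E_y = -11/9  [line -2/3·x + 10/3·y + -14/27 = 0 ∩ |EB|² = 3578/81]
   → E = (-62/9, -11/9)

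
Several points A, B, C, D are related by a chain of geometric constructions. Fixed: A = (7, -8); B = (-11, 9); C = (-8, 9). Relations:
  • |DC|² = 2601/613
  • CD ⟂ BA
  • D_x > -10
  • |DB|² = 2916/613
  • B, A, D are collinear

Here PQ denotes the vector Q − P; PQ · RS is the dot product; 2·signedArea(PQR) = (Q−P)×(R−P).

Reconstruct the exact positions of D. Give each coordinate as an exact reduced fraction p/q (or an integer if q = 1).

D = (-5771/613, 4599/613)

1. D_x = -5771/613  [B, A, D are collinear ∩ CD ⟂ BA]
2. D_y = 4599/613  [B, A, D are collinear ∩ CD ⟂ BA]
   → D = (-5771/613, 4599/613)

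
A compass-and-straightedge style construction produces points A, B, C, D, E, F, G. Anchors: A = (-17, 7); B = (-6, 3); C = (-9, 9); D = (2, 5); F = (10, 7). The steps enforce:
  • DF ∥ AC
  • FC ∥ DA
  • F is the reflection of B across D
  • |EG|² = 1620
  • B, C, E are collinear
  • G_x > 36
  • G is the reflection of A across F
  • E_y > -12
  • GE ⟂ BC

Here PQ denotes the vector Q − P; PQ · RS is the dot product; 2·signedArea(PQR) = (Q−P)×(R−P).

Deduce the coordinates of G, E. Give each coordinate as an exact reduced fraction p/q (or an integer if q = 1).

1. G_x = 37  [G is the reflection of A across F]
2. G_y = 7  [G is the reflection of A across F]
   → G = (37, 7)
3. E_x = 1  [B, C, E are collinear ∩ GE ⟂ BC]
4. E_y = -11  [B, C, E are collinear ∩ GE ⟂ BC]
   → E = (1, -11)

E = (1, -11)
G = (37, 7)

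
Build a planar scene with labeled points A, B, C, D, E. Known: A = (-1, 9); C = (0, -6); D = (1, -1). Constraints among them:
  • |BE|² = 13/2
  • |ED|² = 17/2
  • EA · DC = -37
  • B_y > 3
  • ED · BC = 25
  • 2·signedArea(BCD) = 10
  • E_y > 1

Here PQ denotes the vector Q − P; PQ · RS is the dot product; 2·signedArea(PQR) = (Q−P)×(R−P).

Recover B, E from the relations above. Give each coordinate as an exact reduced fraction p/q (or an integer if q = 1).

1. E_x = -1/2  [line 1·x + 5·y + -7 = 0 ∩ |ED|² = 17/2]
2. E_y = 3/2  [line 1·x + 5·y + -7 = 0 ∩ |ED|² = 17/2]
   → E = (-1/2, 3/2)
3. B_x = 0  [2·signedArea(BCD) = 10 ∩ ED · BC = 25]
4. B_y = 4  [2·signedArea(BCD) = 10 ∩ ED · BC = 25]
   → B = (0, 4)

B = (0, 4)
E = (-1/2, 3/2)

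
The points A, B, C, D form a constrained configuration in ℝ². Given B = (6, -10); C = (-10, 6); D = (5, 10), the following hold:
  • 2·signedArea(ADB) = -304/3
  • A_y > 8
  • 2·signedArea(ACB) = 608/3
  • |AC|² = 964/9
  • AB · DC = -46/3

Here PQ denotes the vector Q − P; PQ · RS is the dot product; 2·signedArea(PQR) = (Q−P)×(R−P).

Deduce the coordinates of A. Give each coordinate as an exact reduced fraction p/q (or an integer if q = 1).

1. A_x = 0  [2·signedArea(ACB) = 608/3 ∩ 2·signedArea(ADB) = -304/3]
2. A_y = 26/3  [2·signedArea(ACB) = 608/3 ∩ 2·signedArea(ADB) = -304/3]
   → A = (0, 26/3)

A = (0, 26/3)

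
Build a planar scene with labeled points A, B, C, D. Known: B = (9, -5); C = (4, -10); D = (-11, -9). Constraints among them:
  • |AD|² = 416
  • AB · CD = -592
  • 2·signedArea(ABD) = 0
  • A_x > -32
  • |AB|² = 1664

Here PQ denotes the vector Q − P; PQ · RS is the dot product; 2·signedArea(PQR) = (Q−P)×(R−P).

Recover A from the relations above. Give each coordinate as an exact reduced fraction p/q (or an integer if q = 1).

A = (-31, -13)

1. A_x = -31  [2·signedArea(ABD) = 0 ∩ AB · CD = -592]
2. A_y = -13  [2·signedArea(ABD) = 0 ∩ AB · CD = -592]
   → A = (-31, -13)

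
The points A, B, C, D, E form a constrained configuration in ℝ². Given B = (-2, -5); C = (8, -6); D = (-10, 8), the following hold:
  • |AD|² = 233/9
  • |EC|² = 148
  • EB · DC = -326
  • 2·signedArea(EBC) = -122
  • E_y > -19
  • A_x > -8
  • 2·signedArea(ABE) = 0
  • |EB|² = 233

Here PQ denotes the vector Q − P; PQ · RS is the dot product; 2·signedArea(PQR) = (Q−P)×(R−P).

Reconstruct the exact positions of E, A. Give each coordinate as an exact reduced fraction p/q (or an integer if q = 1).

A = (-22/3, 11/3)
E = (6, -18)

1. E_x = 6  [EB · DC = -326 ∩ 2·signedArea(EBC) = -122]
2. E_y = -18  [EB · DC = -326 ∩ 2·signedArea(EBC) = -122]
   → E = (6, -18)
3. A_x = -22/3  [line 13·x + 8·y + 66 = 0 ∩ |AD|² = 233/9]
4. A_y = 11/3  [line 13·x + 8·y + 66 = 0 ∩ |AD|² = 233/9]
   → A = (-22/3, 11/3)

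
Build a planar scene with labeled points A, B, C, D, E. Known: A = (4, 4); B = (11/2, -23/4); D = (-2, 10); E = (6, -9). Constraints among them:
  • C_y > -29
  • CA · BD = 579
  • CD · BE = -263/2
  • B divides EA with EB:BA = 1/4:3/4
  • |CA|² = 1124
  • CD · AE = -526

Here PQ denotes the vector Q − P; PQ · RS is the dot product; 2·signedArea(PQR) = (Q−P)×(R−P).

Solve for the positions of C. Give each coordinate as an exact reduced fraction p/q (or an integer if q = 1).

C = (14, -28)

1. C_x = 14  [CD · BE = -263/2 ∩ CA · BD = 579]
2. C_y = -28  [CD · BE = -263/2 ∩ CA · BD = 579]
   → C = (14, -28)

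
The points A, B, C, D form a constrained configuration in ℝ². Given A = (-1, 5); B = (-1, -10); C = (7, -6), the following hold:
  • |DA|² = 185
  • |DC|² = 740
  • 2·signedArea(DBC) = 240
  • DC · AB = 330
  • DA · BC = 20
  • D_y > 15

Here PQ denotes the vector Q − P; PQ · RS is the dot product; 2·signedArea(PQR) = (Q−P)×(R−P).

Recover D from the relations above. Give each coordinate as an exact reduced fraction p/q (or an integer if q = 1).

1. D_x = -9  [DC · AB = 330 ∩ DA · BC = 20]
2. D_y = 16  [DC · AB = 330 ∩ DA · BC = 20]
   → D = (-9, 16)

D = (-9, 16)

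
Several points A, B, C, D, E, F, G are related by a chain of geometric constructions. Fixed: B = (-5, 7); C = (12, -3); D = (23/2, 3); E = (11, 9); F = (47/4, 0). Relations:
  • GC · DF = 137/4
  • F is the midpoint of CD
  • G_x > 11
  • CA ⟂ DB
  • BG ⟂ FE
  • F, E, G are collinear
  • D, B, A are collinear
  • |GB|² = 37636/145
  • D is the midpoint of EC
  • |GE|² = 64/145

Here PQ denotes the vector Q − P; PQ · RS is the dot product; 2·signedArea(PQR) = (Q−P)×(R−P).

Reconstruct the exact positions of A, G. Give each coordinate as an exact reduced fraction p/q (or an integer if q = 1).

A = (15388/1153, 2943/1153)
G = (1603/145, 1209/145)

1. A_x = 15388/1153  [D, B, A are collinear ∩ CA ⟂ DB]
2. A_y = 2943/1153  [D, B, A are collinear ∩ CA ⟂ DB]
   → A = (15388/1153, 2943/1153)
3. G_x = 1603/145  [F, E, G are collinear ∩ BG ⟂ FE]
4. G_y = 1209/145  [F, E, G are collinear ∩ BG ⟂ FE]
   → G = (1603/145, 1209/145)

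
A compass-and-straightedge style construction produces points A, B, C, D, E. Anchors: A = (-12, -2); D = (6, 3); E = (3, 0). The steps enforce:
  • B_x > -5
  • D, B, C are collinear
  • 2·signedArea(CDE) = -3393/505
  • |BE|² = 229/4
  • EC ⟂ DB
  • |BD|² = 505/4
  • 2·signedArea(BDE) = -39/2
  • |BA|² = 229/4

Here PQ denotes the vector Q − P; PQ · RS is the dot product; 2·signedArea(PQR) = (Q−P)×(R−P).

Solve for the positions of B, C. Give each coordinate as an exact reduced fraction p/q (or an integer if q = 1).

1. B_x = -9/2  [line 3·x + -3·y + 21/2 = 0 ∩ |BA|² = 229/4]
2. B_y = -1  [line 3·x + -3·y + 21/2 = 0 ∩ |BA|² = 229/4]
   → B = (-9/2, -1)
3. C_x = 1203/505  [D, B, C are collinear ∩ EC ⟂ DB]
4. C_y = 819/505  [D, B, C are collinear ∩ EC ⟂ DB]
   → C = (1203/505, 819/505)

B = (-9/2, -1)
C = (1203/505, 819/505)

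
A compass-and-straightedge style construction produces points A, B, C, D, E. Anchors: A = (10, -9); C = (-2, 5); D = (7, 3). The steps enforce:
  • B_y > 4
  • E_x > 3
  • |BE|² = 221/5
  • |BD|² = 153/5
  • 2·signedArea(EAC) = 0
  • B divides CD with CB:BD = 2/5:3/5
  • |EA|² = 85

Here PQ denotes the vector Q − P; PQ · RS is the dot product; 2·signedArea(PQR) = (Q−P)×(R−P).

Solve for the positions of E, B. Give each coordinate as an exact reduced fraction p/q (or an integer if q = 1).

B = (8/5, 21/5)
E = (4, -2)

1. B_x = 8/5  [B divides CD with CB:BD = 2/5:3/5]
2. B_y = 21/5  [B divides CD with CB:BD = 2/5:3/5]
   → B = (8/5, 21/5)
3. E_x = 4  [line -14·x + -12·y + 32 = 0 ∩ |BE|² = 221/5]
4. E_y = -2  [line -14·x + -12·y + 32 = 0 ∩ |BE|² = 221/5]
   → E = (4, -2)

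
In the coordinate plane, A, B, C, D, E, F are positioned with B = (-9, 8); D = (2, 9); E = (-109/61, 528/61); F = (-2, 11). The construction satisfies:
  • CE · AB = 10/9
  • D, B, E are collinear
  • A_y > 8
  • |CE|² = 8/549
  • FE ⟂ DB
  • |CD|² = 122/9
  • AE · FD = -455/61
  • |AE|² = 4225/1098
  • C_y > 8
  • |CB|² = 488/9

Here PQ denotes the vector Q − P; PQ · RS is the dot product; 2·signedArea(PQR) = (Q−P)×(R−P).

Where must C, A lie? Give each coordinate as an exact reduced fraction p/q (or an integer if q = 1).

1. A_x = 1/6  [line -4·x + 2·y + -17 = 0 ∩ |AE|² = 4225/1098]
2. A_y = 53/6  [line -4·x + 2·y + -17 = 0 ∩ |AE|² = 4225/1098]
   → A = (1/6, 53/6)
3. C_x = -5/3  [line 55/6·x + 5/6·y + 145/18 = 0 ∩ |CD|² = 122/9]
4. C_y = 26/3  [line 55/6·x + 5/6·y + 145/18 = 0 ∩ |CD|² = 122/9]
   → C = (-5/3, 26/3)

A = (1/6, 53/6)
C = (-5/3, 26/3)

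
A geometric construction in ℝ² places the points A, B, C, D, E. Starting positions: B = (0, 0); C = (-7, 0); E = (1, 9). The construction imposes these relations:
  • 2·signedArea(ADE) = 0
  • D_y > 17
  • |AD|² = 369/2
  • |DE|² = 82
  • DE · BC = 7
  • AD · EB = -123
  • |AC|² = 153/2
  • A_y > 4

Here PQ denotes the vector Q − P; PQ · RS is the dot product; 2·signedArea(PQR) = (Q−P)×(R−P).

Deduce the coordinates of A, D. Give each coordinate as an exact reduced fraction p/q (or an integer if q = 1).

1. D_x = 2  [DE · BC = 7]
2. D_y = 18  [|DE|² = 82]
   → D = (2, 18)
3. A_x = 1/2  [2·signedArea(ADE) = 0 ∩ AD · EB = -123]
4. A_y = 9/2  [2·signedArea(ADE) = 0 ∩ AD · EB = -123]
   → A = (1/2, 9/2)

A = (1/2, 9/2)
D = (2, 18)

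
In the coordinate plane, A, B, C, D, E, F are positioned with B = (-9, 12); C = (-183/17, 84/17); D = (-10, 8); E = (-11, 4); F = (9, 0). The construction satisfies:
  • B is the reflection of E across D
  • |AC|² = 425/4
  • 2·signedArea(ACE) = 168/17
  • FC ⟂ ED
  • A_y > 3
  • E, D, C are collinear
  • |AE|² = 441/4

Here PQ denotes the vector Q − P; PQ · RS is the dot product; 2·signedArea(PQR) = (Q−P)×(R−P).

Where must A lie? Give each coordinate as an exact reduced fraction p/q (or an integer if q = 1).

1. A_x = -1/2  [line 16/17·x + -4/17·y + 24/17 = 0 ∩ |AE|² = 441/4]
2. A_y = 4  [line 16/17·x + -4/17·y + 24/17 = 0 ∩ |AE|² = 441/4]
   → A = (-1/2, 4)

A = (-1/2, 4)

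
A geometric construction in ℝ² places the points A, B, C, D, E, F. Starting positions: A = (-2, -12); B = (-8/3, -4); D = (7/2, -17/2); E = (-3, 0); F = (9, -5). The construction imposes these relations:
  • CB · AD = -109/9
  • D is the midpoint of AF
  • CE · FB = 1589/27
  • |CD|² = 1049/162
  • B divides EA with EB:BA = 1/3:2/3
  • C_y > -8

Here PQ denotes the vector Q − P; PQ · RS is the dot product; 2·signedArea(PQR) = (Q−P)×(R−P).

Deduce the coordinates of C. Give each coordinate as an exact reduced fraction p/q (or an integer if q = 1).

C = (13/9, -7)

1. C_x = 13/9  [CB · AD = -109/9 ∩ CE · FB = 1589/27]
2. C_y = -7  [CB · AD = -109/9 ∩ CE · FB = 1589/27]
   → C = (13/9, -7)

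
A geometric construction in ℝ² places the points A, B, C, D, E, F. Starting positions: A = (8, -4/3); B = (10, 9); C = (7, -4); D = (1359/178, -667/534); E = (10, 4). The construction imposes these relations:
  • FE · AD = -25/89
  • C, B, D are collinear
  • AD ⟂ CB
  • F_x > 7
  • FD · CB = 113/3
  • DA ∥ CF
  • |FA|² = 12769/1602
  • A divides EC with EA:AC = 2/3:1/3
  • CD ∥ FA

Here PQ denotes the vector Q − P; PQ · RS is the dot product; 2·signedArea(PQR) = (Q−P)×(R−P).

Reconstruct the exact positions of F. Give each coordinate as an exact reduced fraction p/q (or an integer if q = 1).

F = (1311/178, -727/178)

1. F_x = 1311/178  [CD ∥ FA ∩ DA ∥ CF]
2. F_y = -727/178  [CD ∥ FA ∩ DA ∥ CF]
   → F = (1311/178, -727/178)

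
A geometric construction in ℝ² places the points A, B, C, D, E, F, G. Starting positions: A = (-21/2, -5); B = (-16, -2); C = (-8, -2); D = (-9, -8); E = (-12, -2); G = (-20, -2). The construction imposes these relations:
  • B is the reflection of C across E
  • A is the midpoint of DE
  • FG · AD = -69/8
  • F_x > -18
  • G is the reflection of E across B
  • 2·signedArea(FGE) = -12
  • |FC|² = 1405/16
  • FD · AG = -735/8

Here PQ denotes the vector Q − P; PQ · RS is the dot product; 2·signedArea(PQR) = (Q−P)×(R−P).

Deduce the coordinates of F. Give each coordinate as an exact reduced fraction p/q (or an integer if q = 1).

F = (-69/4, -7/2)

1. F_x = -69/4  [FG · AD = -69/8 ∩ FD · AG = -735/8]
2. F_y = -7/2  [FG · AD = -69/8 ∩ FD · AG = -735/8]
   → F = (-69/4, -7/2)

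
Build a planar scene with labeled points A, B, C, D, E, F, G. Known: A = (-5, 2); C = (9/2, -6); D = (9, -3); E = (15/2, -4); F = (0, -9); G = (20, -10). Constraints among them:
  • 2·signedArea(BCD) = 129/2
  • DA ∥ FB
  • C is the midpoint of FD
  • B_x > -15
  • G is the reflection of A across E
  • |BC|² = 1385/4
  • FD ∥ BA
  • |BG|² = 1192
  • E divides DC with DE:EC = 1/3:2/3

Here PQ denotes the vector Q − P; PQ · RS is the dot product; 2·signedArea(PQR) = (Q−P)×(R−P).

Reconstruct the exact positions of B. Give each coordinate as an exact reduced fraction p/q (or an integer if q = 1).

1. B_x = -14  [FD ∥ BA ∩ DA ∥ FB]
2. B_y = -4  [FD ∥ BA ∩ DA ∥ FB]
   → B = (-14, -4)

B = (-14, -4)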